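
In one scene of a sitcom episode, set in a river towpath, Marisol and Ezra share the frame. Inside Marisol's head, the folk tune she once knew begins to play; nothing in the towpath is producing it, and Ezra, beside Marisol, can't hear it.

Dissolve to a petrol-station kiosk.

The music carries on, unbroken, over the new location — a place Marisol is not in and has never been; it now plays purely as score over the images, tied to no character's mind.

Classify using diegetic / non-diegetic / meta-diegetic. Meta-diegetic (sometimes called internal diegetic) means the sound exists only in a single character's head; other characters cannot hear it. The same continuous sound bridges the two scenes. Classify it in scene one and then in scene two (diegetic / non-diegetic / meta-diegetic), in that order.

meta-diegetic, non-diegetic

Scene one: the music exists only inside Marisol's mind; Ezra can't hear it → meta-diegetic.
Scene two: it's detached from Marisol entirely and plays over unrelated images with no in-world source — conventional underscore → non-diegetic.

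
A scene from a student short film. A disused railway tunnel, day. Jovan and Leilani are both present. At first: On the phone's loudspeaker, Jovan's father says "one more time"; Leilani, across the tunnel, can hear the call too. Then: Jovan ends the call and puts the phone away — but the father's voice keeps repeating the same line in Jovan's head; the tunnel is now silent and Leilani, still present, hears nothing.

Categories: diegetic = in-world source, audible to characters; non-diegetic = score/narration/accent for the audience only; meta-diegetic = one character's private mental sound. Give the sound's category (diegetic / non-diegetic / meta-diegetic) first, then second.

diegetic, meta-diegetic

First: the loudspeaker is an in-world source; both Jovan and Leilani hear the call → diegetic.
Second: with the phone off, the voice continues only as Jovan's private mental replay — Leilani can't hear it → meta-diegetic.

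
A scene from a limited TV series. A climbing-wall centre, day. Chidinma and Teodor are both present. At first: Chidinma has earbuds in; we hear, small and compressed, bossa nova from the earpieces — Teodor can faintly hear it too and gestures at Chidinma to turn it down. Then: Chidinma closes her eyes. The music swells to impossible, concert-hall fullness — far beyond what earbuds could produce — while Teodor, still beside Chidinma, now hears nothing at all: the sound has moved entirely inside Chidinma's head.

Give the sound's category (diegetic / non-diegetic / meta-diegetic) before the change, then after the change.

diegetic, meta-diegetic

Before the change: the earbuds are a physical source both characters can hear → diegetic.
After the change: the music now exists only as Chidinma's subjective experience; Teodor can no longer hear it → meta-diegetic.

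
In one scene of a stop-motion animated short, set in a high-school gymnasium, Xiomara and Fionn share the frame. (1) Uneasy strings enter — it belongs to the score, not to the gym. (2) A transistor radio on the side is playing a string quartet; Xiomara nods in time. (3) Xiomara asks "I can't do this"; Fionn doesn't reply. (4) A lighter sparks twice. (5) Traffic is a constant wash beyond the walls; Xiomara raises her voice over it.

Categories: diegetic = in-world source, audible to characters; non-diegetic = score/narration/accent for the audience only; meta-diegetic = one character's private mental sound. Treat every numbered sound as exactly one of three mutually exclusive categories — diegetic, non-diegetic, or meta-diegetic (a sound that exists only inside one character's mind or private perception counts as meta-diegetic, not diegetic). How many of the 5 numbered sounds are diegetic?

(1) it has no source in the story world and no character can hear it — it's underscore → non-diegetic.
(2) a transistor radio is a physical source in the scene and Xiomara reacts to it → diegetic.
(3) is diegetic: spoken by a character present in the story world.
(4) a lighter is a real object/event in the scene's world → diegetic.
Sound (5): ambient/room sound belonging to the story's physical space, so diegetic.
Diegetic: (2), (3), (4), (5) — that's 4.

4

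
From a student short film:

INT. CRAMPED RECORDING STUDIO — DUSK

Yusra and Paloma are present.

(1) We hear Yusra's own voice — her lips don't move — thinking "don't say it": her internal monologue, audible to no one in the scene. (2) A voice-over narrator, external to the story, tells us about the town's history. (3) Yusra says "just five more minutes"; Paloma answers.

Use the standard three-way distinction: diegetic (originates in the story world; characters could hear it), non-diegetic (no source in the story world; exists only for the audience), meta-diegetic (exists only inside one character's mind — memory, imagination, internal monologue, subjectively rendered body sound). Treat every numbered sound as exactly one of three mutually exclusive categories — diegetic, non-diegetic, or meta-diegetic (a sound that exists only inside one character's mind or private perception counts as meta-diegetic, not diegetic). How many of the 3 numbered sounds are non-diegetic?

1

(1) Yusra's thought-voice: a private mental sound no other character can hear → meta-diegetic.
Sound (2): the narrator exists outside the story world, addressing only the audience, so non-diegetic.
Sound (3): spoken by a character present in the story world, so diegetic.
Non-diegetic: (2) — that's 1.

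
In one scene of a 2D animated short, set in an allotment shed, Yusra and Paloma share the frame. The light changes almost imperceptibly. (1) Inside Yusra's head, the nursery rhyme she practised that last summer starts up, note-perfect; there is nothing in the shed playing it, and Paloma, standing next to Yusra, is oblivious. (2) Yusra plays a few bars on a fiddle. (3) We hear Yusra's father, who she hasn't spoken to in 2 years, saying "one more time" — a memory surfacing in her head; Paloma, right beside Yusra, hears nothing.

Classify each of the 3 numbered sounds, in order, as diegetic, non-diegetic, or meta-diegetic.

Sound (1): remembered music, private to Yusra — Paloma is oblivious because it isn't in the room, so meta-diegetic.
Sound (2): a character is playing a fiddle on screen, so diegetic.
(3) it's Yusra's recollection rendered as sound; the other character can't hear it → meta-diegetic.

meta-diegetic, diegetic, meta-diegetic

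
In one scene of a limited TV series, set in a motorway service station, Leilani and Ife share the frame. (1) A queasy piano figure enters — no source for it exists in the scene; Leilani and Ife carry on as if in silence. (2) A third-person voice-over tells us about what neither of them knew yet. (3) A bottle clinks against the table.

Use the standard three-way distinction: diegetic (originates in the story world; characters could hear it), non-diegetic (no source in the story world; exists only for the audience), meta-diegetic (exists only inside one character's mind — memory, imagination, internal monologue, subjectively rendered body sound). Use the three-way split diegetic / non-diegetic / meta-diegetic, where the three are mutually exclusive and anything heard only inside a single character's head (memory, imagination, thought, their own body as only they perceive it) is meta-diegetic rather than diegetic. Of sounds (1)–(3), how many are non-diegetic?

(1) score with no on-screen or off-screen source; it exists for the audience alone → non-diegetic.
(2) is non-diegetic: external voice-over — not a character, not heard by anyone in the scene.
(3) a bottle is a real object/event in the scene's world → diegetic.
So 2 of the 3 are non-diegetic: (1), (2).

2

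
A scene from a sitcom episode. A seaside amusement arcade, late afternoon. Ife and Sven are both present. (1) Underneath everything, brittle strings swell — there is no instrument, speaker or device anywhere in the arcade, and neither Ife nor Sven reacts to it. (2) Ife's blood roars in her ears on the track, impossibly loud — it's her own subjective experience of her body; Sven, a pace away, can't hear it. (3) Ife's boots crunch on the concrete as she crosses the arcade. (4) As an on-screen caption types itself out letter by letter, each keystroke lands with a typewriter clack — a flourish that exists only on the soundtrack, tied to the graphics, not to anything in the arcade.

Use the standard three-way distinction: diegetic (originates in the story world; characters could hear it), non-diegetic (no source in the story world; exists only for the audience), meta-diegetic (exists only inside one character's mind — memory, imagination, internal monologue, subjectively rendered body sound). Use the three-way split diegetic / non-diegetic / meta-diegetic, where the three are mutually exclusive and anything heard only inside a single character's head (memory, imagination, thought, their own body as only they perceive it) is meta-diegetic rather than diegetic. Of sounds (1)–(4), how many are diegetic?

1

(1) score with no on-screen or off-screen source; it exists for the audience alone → non-diegetic.
(2) it's Ife's internal bodily sensation rendered as sound; only Ife 'hears' it → meta-diegetic.
(3) is diegetic: Ife's footsteps are produced in the story world.
(4) is non-diegetic: sound married to a title/caption — outside the diegesis by definition.
Diegetic: (3) — that's 1.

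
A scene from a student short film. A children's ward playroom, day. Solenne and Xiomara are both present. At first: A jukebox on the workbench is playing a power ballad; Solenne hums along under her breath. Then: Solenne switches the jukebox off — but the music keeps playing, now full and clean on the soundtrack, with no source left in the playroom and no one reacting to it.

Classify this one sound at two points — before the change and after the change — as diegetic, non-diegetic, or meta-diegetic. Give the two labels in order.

Before the change: a jukebox is a real in-scene source and Solenne reacts to it → diegetic.
After the change: there is no longer any in-world source and no one can hear it — it has become underscore → non-diegetic.

diegetic, non-diegetic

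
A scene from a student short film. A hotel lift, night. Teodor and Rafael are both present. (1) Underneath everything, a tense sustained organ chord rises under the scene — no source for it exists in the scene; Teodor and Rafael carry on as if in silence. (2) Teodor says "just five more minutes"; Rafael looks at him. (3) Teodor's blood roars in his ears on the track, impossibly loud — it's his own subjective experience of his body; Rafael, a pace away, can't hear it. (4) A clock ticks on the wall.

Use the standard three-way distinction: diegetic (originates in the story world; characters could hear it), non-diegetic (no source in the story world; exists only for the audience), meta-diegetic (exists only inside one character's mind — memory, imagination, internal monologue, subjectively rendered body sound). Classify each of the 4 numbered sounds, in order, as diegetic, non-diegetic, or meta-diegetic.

non-diegetic, diegetic, meta-diegetic, diegetic

(1) score with no on-screen or off-screen source; it exists for the audience alone → non-diegetic.
(2) on-screen dialogue — Teodor speaks and Rafael is there to hear → diegetic.
Sound (3): a subjective body sound — Teodor's private perception, inaudible to Rafael, so meta-diegetic.
(4) the sound comes from a clock physically present in the location → diegetic.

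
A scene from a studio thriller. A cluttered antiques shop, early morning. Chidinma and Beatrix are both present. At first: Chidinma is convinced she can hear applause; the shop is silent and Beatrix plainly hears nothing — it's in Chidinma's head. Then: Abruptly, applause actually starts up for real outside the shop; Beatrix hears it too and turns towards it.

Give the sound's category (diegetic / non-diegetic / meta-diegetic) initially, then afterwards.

Initially: only Chidinma 'hears' it — imagined, in her mind → meta-diegetic.
Afterwards: now there's a real external source and Beatrix hears it too — in the story world → diegetic.

meta-diegetic, diegetic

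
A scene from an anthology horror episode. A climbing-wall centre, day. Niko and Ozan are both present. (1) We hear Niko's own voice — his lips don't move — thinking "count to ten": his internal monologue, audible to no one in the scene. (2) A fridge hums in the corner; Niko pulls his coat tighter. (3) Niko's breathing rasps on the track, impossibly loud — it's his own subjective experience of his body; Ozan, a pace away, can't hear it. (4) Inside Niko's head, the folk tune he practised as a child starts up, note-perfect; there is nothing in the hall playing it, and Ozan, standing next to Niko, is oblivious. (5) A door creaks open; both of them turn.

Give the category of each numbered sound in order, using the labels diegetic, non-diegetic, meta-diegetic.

meta-diegetic, diegetic, meta-diegetic, meta-diegetic, diegetic

(1) is meta-diegetic: it's Niko's unspoken thought, heard only by the audience via his subjectivity.
Sound (2): ambient/room sound belonging to the story's physical space, so diegetic.
(3) is meta-diegetic: a subjective body sound — Niko's private perception, inaudible to Ozan.
Sound (4): the music is a memory playing inside Niko's mind alone; no real-world source, Ozan can't hear it, so meta-diegetic.
(5) a door is a real object/event in the scene's world → diegetic.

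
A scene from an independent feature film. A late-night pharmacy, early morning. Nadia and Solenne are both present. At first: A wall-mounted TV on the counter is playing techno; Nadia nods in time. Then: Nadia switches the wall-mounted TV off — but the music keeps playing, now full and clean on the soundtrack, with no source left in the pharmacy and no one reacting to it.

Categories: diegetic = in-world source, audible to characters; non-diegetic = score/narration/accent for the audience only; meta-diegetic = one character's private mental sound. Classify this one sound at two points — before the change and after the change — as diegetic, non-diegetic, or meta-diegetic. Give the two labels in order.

Before the change: a wall-mounted TV is a real in-scene source and Nadia reacts to it → diegetic.
After the change: there is no longer any in-world source and no one can hear it — it has become underscore → non-diegetic.

diegetic, non-diegetic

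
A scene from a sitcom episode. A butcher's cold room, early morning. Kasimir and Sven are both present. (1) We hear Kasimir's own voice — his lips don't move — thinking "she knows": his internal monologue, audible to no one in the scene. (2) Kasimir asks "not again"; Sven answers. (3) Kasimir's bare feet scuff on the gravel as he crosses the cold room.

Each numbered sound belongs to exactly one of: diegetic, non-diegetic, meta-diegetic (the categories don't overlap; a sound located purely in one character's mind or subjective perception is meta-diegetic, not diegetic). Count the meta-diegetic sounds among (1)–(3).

(1) is meta-diegetic: Kasimir's thought-voice: a private mental sound no other character can hear.
Sound (2): spoken by a character present in the story world, so diegetic.
Sound (3): Kasimir's footsteps are produced in the story world, so diegetic.
Meta-diegetic: (1) — that's 1.

1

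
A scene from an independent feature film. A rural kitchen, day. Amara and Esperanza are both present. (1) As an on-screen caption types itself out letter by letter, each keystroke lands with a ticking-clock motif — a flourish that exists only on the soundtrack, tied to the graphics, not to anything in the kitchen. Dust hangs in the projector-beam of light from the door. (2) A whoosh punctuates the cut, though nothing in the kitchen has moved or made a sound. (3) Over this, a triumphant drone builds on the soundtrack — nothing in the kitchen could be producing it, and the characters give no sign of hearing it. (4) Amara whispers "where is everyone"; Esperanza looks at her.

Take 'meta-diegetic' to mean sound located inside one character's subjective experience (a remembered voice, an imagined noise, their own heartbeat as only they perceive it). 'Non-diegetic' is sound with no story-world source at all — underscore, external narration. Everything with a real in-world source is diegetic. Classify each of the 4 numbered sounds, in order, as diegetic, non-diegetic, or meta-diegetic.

non-diegetic, non-diegetic, non-diegetic, diegetic

Sound (1): sound married to a title/caption — outside the diegesis by definition, so non-diegetic.
(2) an editorial stinger — it belongs to the cut, not the story world → non-diegetic.
(3) is non-diegetic: score with no on-screen or off-screen source; it exists for the audience alone.
(4) is diegetic: on-screen dialogue — Amara speaks and Esperanza is there to hear.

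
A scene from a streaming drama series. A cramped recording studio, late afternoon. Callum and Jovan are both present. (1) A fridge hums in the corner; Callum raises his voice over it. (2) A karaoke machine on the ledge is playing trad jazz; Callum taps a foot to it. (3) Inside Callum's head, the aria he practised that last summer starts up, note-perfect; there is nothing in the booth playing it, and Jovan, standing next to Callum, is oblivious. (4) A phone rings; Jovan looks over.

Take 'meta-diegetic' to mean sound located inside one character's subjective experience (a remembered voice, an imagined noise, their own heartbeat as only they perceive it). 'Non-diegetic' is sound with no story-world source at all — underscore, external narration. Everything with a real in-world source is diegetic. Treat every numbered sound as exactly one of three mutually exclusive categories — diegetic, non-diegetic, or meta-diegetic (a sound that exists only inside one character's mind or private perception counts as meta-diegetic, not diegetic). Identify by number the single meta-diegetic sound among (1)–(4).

3

(1) is diegetic: a fridge is part of the location's real environment.
Sound (2): the music comes from an on-screen device that Callum responds to, so diegetic.
(3) is meta-diegetic: remembered music, private to Callum — Jovan is oblivious because it isn't in the room.
(4) is diegetic: an in-world source (a phone); characters could hear it.
Only (3) is meta-diegetic.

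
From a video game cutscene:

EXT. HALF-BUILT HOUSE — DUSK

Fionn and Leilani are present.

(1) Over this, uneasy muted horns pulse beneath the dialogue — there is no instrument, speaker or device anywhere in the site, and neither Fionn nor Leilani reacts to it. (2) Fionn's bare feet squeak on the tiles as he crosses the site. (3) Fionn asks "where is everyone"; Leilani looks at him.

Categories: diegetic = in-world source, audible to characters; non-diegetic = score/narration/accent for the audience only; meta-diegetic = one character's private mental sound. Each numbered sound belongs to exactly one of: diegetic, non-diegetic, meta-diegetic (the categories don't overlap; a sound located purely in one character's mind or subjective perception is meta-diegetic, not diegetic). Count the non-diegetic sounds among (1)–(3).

1

(1) score with no on-screen or off-screen source; it exists for the audience alone → non-diegetic.
(2) is diegetic: Fionn's footsteps are produced in the story world.
Sound (3): on-screen dialogue — Fionn speaks and Leilani is there to hear, so diegetic.
So 1 of the 3 is non-diegetic: (1).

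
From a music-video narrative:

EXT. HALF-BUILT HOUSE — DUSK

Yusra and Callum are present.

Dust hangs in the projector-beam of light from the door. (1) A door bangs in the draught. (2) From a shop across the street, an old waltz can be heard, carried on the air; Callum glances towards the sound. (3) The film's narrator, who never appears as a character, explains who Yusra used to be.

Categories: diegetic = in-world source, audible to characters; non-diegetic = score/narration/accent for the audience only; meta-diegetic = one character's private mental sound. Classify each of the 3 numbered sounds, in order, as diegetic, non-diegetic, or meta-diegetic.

(1) a door is a real object/event in the scene's world → diegetic.
(2) off-screen diegetic: the source is out of frame but still in the story's space → diegetic.
Sound (3): external voice-over — not a character, not heard by anyone in the scene, so non-diegetic.

diegetic, diegetic, non-diegetic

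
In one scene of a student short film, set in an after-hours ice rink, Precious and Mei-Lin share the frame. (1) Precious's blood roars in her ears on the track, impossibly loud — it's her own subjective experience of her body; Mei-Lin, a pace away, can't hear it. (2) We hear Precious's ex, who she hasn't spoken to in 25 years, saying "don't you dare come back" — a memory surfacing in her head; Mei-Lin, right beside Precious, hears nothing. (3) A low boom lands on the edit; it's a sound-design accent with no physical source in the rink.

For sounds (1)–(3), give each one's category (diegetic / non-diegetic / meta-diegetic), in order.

(1) is meta-diegetic: point-of-audition from inside Precious's body; not a sound in the room.
(2) is meta-diegetic: a remembered line, private to Precious — not present in the room, not audible to Mei-Lin.
Sound (3): nothing in the scene produces it; it's an accent added for the audience, so non-diegetic.

meta-diegetic, meta-diegetic, non-diegetic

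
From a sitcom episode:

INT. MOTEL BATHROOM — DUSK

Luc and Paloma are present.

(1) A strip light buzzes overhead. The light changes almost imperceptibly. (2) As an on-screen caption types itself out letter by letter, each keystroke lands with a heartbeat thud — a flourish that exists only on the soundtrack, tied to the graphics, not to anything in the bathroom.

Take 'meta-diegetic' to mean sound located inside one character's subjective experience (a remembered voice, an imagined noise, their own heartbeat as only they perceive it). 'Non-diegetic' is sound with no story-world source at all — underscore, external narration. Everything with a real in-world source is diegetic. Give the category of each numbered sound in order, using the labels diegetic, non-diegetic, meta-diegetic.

diegetic, non-diegetic

(1) it's the actual ambient sound of the location → diegetic.
Sound (2): sound married to a title/caption — outside the diegesis by definition, so non-diegetic.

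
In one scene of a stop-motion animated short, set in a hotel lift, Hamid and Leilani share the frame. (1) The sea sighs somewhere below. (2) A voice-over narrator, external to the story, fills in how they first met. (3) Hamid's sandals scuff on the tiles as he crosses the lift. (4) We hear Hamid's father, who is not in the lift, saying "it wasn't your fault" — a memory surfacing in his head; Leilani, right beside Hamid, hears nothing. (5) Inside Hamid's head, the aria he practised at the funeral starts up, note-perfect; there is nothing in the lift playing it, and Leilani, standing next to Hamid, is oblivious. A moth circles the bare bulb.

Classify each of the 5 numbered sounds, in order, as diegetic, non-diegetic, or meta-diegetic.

diegetic, non-diegetic, diegetic, meta-diegetic, meta-diegetic

(1) is diegetic: ambient/room sound belonging to the story's physical space.
(2) commentary laid over the scene from outside the fiction → non-diegetic.
(3) is diegetic: Hamid's footsteps are produced in the story world.
Sound (4): the voice is a memory playing only inside Hamid's mind; Leilani can't hear it, so meta-diegetic.
(5) remembered music, private to Hamid — Leilani is oblivious because it isn't in the room → meta-diegetic.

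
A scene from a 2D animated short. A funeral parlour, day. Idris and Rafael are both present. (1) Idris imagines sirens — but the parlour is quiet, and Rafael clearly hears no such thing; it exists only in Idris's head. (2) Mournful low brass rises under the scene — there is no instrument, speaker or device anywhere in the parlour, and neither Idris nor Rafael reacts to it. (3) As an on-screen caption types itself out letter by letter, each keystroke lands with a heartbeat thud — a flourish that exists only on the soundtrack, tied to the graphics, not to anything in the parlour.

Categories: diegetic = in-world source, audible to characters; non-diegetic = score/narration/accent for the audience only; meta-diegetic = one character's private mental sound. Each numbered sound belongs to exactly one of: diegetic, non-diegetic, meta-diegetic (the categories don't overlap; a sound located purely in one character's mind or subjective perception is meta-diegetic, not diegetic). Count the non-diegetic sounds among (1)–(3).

Sound (1): Idris alone 'hears' it — an imagined sound, not present in the space, so meta-diegetic.
Sound (2): it has no source in the story world and no character can hear it — it's underscore, so non-diegetic.
(3) is non-diegetic: sound married to a title/caption — outside the diegesis by definition.
So 2 of the 3 are non-diegetic: (2), (3).

2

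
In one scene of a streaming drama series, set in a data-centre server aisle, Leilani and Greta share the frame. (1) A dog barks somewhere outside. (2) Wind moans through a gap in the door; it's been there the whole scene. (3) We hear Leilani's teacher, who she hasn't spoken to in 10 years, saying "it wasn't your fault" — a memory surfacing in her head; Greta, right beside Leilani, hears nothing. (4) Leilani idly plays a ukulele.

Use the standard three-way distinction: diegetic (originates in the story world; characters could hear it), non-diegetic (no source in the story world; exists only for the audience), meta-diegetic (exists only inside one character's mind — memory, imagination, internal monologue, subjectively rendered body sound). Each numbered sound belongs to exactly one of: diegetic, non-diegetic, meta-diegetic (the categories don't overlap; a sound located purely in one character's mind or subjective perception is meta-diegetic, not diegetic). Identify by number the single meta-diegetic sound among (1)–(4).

3

Sound (1): a dog is a real object/event in the scene's world, so diegetic.
(2) is diegetic: wind is part of the location's real environment.
(3) is meta-diegetic: a remembered line, private to Leilani — not present in the room, not audible to Greta.
(4) Leilani is producing the music live, in the story world → diegetic.
Only (3) is meta-diegetic.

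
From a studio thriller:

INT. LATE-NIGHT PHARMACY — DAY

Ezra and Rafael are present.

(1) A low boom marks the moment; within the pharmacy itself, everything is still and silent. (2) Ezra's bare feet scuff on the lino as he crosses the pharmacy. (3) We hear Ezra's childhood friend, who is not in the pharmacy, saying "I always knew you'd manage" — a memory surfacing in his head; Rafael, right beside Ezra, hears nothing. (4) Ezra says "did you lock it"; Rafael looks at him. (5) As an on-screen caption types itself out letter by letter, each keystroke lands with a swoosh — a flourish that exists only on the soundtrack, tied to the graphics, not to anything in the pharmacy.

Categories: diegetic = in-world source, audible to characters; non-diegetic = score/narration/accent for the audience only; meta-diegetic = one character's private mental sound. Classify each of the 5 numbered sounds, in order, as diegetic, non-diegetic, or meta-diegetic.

non-diegetic, diegetic, meta-diegetic, diegetic, non-diegetic

(1) is non-diegetic: nothing in the scene produces it; it's an accent added for the audience.
Sound (2): Ezra's footsteps are produced in the story world, so diegetic.
(3) is meta-diegetic: a remembered line, private to Ezra — not present in the room, not audible to Rafael.
(4) on-screen dialogue — Ezra speaks and Rafael is there to hear → diegetic.
Sound (5): sound married to a title/caption — outside the diegesis by definition, so non-diegetic.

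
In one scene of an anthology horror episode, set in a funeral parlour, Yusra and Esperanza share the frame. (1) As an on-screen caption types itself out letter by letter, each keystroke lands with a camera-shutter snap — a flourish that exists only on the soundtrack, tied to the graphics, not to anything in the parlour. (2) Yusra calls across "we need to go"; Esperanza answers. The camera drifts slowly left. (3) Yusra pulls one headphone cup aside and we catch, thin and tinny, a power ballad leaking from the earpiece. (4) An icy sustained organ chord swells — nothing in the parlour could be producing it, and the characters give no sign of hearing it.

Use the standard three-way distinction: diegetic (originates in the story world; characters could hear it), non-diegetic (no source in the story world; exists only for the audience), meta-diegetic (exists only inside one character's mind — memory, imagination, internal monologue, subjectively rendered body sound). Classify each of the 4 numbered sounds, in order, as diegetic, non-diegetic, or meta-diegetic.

non-diegetic, diegetic, diegetic, non-diegetic

Sound (1): sound married to a title/caption — outside the diegesis by definition, so non-diegetic.
Sound (2): on-screen dialogue — Yusra speaks and Esperanza is there to hear, so diegetic.
(3) it's leaking from a physical pair of headphones in the scene → diegetic.
(4) it has no source in the story world and no character can hear it — it's underscore → non-diegetic.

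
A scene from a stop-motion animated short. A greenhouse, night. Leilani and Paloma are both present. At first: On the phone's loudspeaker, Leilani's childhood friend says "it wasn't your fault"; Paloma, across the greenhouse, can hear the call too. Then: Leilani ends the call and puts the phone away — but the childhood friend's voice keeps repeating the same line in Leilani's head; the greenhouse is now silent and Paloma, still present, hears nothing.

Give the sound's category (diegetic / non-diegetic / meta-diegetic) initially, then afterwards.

Initially: the loudspeaker is an in-world source; both Leilani and Paloma hear the call → diegetic.
Afterwards: with the phone off, the voice continues only as Leilani's private mental replay — Paloma can't hear it → meta-diegetic.

diegetic, meta-diegetic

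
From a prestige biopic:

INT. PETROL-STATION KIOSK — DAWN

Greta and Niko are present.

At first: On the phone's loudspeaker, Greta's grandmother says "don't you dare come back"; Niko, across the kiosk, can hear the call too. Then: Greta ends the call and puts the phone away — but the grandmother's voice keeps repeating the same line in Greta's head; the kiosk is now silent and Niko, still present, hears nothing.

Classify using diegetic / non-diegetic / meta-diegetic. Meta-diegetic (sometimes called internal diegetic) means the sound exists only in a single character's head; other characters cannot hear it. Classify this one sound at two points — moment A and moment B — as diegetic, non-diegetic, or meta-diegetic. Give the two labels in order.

Moment A: the loudspeaker is an in-world source; both Greta and Niko hear the call → diegetic.
Moment B: with the phone off, the voice continues only as Greta's private mental replay — Niko can't hear it → meta-diegetic.

diegetic, meta-diegetic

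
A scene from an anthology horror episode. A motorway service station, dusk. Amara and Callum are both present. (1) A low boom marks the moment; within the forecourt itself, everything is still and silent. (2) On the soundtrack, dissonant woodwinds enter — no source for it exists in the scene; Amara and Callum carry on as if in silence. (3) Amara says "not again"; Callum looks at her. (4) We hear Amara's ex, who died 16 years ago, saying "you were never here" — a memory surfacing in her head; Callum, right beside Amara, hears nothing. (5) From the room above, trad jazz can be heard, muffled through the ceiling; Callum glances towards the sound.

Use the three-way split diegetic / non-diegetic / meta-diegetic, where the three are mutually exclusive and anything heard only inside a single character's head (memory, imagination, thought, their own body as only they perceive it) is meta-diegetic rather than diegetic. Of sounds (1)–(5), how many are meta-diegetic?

(1) is non-diegetic: nothing in the scene produces it; it's an accent added for the audience.
(2) score with no on-screen or off-screen source; it exists for the audience alone → non-diegetic.
(3) Amara is a character speaking aloud in the scene → diegetic.
Sound (4): a remembered line, private to Amara — not present in the room, not audible to Callum, so meta-diegetic.
(5) the music has an off-screen but real-world source and a character hears it → diegetic.
So 1 of the 5 is meta-diegetic: (4).

1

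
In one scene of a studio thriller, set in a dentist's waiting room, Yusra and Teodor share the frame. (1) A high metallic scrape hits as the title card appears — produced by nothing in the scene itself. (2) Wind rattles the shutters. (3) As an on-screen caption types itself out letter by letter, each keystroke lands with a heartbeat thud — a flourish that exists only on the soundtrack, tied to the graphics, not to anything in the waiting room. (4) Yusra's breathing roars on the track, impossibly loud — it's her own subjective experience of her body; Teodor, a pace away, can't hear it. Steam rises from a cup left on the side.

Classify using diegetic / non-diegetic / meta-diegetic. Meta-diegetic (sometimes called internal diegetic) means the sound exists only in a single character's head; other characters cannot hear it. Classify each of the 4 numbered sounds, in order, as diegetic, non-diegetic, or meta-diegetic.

(1) is non-diegetic: nothing in the scene produces it; it's an accent added for the audience.
(2) ambient/room sound belonging to the story's physical space → diegetic.
(3) sound married to a title/caption — outside the diegesis by definition → non-diegetic.
(4) is meta-diegetic: it's Yusra's internal bodily sensation rendered as sound; only Yusra 'hears' it.

non-diegetic, diegetic, non-diegetic, meta-diegetic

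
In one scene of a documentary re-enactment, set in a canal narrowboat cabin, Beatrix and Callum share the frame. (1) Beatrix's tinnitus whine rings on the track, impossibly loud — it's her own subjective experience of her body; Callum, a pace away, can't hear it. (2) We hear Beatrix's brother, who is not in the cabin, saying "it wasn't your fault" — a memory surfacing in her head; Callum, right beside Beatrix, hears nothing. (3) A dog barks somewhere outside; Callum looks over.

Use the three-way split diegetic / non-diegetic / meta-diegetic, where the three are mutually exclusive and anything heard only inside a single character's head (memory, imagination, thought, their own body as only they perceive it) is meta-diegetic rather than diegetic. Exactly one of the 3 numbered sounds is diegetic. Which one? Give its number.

3

Sound (1): a subjective body sound — Beatrix's private perception, inaudible to Callum, so meta-diegetic.
Sound (2): it's Beatrix's recollection rendered as sound; the other character can't hear it, so meta-diegetic.
Sound (3): the sound comes from a dog physically present in the location, so diegetic.
Only (3) is diegetic.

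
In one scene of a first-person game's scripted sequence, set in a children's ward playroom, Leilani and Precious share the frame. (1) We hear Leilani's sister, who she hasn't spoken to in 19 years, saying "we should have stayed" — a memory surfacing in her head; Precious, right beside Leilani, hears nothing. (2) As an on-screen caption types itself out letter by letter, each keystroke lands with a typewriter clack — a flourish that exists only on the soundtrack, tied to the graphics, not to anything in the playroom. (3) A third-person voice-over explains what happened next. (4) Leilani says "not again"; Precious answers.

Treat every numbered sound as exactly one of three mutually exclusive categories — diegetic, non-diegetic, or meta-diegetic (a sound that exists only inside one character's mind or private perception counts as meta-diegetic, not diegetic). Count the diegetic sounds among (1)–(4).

(1) is meta-diegetic: the voice is a memory playing only inside Leilani's mind; Precious can't hear it.
(2) is non-diegetic: it accompanies on-screen graphics, not anything inside the story world.
Sound (3): commentary laid over the scene from outside the fiction, so non-diegetic.
Sound (4): on-screen dialogue — Leilani speaks and Precious is there to hear, so diegetic.
Diegetic: (4) — that's 1.

1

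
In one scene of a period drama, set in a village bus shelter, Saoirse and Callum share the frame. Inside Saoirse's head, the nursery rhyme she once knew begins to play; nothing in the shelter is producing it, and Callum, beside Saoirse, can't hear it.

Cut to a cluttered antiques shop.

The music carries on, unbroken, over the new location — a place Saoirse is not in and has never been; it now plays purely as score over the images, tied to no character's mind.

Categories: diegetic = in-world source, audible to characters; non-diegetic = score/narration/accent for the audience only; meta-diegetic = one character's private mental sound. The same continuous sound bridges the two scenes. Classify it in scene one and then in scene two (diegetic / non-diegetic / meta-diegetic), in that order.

meta-diegetic, non-diegetic

Scene one: the music exists only inside Saoirse's mind; Callum can't hear it → meta-diegetic.
Scene two: it's detached from Saoirse entirely and plays over unrelated images with no in-world source — conventional underscore → non-diegetic.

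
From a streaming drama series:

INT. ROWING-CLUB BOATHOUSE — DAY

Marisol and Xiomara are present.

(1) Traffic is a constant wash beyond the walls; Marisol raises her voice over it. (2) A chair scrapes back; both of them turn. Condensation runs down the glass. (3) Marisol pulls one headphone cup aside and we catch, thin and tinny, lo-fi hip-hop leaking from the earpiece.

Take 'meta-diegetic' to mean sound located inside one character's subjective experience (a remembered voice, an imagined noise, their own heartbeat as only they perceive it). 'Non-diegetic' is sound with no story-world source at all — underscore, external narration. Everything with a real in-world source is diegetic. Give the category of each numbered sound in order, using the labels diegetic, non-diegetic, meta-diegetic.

(1) ambient/room sound belonging to the story's physical space → diegetic.
(2) a chair is a real object/event in the scene's world → diegetic.
Sound (3): it's leaking from a physical pair of headphones in the scene, so diegetic.

diegetic, diegetic, diegetic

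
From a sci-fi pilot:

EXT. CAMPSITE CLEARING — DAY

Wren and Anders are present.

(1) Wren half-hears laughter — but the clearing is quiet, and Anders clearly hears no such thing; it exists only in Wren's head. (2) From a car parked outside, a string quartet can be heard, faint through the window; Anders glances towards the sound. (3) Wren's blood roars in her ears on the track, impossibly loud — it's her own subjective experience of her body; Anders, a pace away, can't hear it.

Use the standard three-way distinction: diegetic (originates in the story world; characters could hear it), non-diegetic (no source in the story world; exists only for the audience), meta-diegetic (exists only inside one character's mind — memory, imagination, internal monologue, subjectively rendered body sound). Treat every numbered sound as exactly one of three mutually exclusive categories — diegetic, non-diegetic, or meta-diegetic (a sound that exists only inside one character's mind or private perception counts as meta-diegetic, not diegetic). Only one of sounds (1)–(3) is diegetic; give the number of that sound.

2

(1) Wren alone 'hears' it — an imagined sound, not present in the space → meta-diegetic.
Sound (2): off-screen diegetic: the source is out of frame but still in the story's space, so diegetic.
(3) is meta-diegetic: a subjective body sound — Wren's private perception, inaudible to Anders.
Only (2) is diegetic.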